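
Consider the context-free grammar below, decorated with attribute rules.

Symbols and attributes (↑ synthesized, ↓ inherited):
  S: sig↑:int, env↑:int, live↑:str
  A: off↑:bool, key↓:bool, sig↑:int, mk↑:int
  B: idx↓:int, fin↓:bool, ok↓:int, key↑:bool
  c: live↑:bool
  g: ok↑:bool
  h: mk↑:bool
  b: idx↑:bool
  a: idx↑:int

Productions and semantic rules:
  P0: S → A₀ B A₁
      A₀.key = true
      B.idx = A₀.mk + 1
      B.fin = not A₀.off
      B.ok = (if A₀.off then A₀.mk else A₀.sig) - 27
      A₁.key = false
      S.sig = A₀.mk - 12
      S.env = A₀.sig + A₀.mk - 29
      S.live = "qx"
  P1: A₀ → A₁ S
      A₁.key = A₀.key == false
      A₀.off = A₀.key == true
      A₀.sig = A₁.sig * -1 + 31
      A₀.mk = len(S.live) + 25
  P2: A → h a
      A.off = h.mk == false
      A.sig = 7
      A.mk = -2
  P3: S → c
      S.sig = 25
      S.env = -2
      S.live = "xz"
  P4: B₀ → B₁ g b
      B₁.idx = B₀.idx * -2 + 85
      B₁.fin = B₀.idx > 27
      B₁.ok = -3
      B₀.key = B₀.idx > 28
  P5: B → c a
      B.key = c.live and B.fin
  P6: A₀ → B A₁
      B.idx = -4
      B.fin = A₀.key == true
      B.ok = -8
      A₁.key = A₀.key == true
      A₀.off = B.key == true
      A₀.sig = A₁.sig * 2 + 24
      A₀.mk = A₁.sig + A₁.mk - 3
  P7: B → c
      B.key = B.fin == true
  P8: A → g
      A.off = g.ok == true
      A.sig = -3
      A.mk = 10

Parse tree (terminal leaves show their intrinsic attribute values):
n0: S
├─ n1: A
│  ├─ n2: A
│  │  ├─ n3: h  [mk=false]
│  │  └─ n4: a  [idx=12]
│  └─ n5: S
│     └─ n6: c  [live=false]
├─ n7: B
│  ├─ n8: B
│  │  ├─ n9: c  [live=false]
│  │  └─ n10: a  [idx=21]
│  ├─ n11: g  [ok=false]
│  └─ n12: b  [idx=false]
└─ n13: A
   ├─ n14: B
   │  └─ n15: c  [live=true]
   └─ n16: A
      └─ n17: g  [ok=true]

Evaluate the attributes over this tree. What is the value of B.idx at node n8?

29

1. n1.key = true  [true]
2. n2.key = false  [A₀.key == false]
3. n3.mk = false  [terminal]
4. n4.idx = 12  [terminal]
5. n2.off = true  [h.mk == false]
6. n2.sig = 7  [7]
7. n2.mk = -2  [-2]
8. n6.live = false  [terminal]
9. n5.sig = 25  [25]
10. n5.env = -2  [-2]
11. n5.live = "xz"  ["xz"]
12. n1.off = true  [A₀.key == true]
13. n1.sig = 24  [A₁.sig * -1 + 31]
14. n1.mk = 27  [len(S.live) + 25]
15. n7.idx = 28  [A₀.mk + 1]
16. n7.fin = false  [not A₀.off]
17. n7.ok = 0  [(if A₀.off then A₀.mk else A₀.sig) - 27]
18. n8.idx = 29  [B₀.idx * -2 + 85]
19. n8.fin = true  [B₀.idx > 27]
20. n8.ok = -3  [-3]
21. n9.live = false  [terminal]
22. n10.idx = 21  [terminal]
23. n8.key = false  [c.live and B.fin]
24. n11.ok = false  [terminal]
25. n12.idx = false  [terminal]
26. n7.key = false  [B₀.idx > 28]
27. n13.key = false  [false]
28. n14.idx = -4  [-4]
29. n14.fin = false  [A₀.key == true]
30. n14.ok = -8  [-8]
31. n15.live = true  [terminal]
32. n14.key = false  [B.fin == true]
33. n16.key = false  [A₀.key == true]
34. n17.ok = true  [terminal]
35. n16.off = true  [g.ok == true]
36. n16.sig = -3  [-3]
37. n16.mk = 10  [10]
38. n13.off = false  [B.key == true]
39. n13.sig = 18  [A₁.sig * 2 + 24]
40. n13.mk = 4  [A₁.sig + A₁.mk - 3]
41. n0.sig = 15  [A₀.mk - 12]
42. n0.env = 22  [A₀.sig + A₀.mk - 29]
43. n0.live = "qx"  ["qx"]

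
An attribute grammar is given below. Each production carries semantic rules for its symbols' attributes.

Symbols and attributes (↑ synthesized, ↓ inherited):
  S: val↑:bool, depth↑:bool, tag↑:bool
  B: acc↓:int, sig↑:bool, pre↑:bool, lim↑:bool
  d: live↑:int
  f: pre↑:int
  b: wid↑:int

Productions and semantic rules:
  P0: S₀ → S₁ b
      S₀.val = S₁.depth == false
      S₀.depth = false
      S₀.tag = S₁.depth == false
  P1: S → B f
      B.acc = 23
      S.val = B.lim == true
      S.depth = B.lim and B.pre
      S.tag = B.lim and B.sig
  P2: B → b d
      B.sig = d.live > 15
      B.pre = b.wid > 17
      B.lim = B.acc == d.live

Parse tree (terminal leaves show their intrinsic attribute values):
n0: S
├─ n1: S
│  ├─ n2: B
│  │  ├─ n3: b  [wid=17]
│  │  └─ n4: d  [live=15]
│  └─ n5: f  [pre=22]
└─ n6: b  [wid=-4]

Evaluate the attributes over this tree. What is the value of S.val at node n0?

true

1. n2.acc = 23  [23]
2. n3.wid = 17  [terminal]
3. n4.live = 15  [terminal]
4. n2.sig = false  [d.live > 15]
5. n2.pre = false  [b.wid > 17]
6. n2.lim = false  [B.acc == d.live]
7. n5.pre = 22  [terminal]
8. n1.val = false  [B.lim == true]
9. n1.depth = false  [B.lim and B.pre]
10. n1.tag = false  [B.lim and B.sig]
11. n6.wid = -4  [terminal]
12. n0.val = true  [S₁.depth == false]
13. n0.depth = false  [false]
14. n0.tag = true  [S₁.depth == false]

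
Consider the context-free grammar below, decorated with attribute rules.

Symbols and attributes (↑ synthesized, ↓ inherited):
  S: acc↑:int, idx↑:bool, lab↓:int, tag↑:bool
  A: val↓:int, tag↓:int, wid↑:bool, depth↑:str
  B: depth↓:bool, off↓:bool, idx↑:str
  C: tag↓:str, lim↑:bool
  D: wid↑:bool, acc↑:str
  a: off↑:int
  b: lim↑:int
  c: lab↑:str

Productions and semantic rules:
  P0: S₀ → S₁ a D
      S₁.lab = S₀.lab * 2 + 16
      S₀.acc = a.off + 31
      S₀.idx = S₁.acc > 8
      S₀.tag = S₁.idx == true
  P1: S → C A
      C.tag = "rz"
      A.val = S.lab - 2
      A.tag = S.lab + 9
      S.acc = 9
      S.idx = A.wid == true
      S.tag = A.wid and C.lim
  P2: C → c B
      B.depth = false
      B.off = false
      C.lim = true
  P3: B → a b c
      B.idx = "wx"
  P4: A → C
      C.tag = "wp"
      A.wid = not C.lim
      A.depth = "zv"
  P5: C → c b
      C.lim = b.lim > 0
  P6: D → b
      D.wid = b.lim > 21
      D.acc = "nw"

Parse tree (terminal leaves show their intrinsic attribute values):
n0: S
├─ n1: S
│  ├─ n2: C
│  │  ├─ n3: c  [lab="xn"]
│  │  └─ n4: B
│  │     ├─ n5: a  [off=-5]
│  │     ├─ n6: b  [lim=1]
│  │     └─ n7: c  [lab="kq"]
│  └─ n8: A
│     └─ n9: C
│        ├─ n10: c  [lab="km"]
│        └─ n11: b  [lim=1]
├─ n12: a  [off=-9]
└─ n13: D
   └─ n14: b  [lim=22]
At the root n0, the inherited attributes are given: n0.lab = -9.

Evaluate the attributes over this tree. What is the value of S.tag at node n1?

false

1. n0.lab = -9  [given at root]
2. n1.lab = -2  [S₀.lab * 2 + 16]
3. n2.tag = "rz"  ["rz"]
4. n3.lab = "xn"  [terminal]
5. n4.depth = false  [false]
6. n4.off = false  [false]
7. n5.off = -5  [terminal]
8. n6.lim = 1  [terminal]
9. n7.lab = "kq"  [terminal]
10. n4.idx = "wx"  ["wx"]
11. n2.lim = true  [true]
12. n8.val = -4  [S.lab - 2]
13. n8.tag = 7  [S.lab + 9]
14. n9.tag = "wp"  ["wp"]
15. n10.lab = "km"  [terminal]
16. n11.lim = 1  [terminal]
17. n9.lim = true  [b.lim > 0]
18. n8.wid = false  [not C.lim]
19. n8.depth = "zv"  ["zv"]
20. n1.acc = 9  [9]
21. n1.idx = false  [A.wid == true]
22. n1.tag = false  [A.wid and C.lim]
23. n12.off = -9  [terminal]
24. n14.lim = 22  [terminal]
25. n13.wid = true  [b.lim > 21]
26. n13.acc = "nw"  ["nw"]
27. n0.acc = 22  [a.off + 31]
28. n0.idx = true  [S₁.acc > 8]
29. n0.tag = false  [S₁.idx == true]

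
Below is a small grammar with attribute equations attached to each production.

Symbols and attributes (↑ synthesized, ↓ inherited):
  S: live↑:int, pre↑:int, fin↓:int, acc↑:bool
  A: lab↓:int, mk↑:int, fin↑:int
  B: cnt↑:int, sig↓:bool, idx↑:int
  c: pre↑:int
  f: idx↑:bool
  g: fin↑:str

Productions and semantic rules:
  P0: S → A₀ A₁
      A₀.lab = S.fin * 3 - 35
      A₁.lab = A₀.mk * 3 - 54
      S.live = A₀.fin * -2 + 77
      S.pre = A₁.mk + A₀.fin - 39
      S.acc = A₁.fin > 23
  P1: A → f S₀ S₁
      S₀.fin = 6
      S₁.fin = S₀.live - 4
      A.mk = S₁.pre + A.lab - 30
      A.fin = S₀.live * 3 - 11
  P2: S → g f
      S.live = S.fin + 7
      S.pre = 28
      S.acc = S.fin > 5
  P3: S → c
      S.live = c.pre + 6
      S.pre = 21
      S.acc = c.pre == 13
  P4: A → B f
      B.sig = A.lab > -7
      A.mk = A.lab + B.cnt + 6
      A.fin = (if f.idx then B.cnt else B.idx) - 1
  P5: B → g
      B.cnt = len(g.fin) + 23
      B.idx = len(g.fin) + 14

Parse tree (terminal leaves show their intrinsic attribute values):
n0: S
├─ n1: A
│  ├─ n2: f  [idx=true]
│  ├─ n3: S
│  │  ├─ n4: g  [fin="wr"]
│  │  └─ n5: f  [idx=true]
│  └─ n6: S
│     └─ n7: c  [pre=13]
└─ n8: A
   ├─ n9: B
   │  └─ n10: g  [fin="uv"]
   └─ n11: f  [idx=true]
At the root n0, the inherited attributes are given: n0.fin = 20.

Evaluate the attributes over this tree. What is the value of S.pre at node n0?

1. n0.fin = 20  [given at root]
2. n1.lab = 25  [S.fin * 3 - 35]
3. n2.idx = true  [terminal]
4. n3.fin = 6  [6]
5. n4.fin = "wr"  [terminal]
6. n5.idx = true  [terminal]
7. n3.live = 13  [S.fin + 7]
8. n3.pre = 28  [28]
9. n3.acc = true  [S.fin > 5]
10. n6.fin = 9  [S₀.live - 4]
11. n7.pre = 13  [terminal]
12. n6.live = 19  [c.pre + 6]
13. n6.pre = 21  [21]
14. n6.acc = true  [c.pre == 13]
15. n1.mk = 16  [S₁.pre + A.lab - 30]
16. n1.fin = 28  [S₀.live * 3 - 11]
17. n8.lab = -6  [A₀.mk * 3 - 54]
18. n9.sig = true  [A.lab > -7]
19. n10.fin = "uv"  [terminal]
20. n9.cnt = 25  [len(g.fin) + 23]
21. n9.idx = 16  [len(g.fin) + 14]
22. n11.idx = true  [terminal]
23. n8.mk = 25  [A.lab + B.cnt + 6]
24. n8.fin = 24  [(if f.idx then B.cnt else B.idx) - 1]
25. n0.live = 21  [A₀.fin * -2 + 77]
26. n0.pre = 14  [A₁.mk + A₀.fin - 39]
27. n0.acc = true  [A₁.fin > 23]

14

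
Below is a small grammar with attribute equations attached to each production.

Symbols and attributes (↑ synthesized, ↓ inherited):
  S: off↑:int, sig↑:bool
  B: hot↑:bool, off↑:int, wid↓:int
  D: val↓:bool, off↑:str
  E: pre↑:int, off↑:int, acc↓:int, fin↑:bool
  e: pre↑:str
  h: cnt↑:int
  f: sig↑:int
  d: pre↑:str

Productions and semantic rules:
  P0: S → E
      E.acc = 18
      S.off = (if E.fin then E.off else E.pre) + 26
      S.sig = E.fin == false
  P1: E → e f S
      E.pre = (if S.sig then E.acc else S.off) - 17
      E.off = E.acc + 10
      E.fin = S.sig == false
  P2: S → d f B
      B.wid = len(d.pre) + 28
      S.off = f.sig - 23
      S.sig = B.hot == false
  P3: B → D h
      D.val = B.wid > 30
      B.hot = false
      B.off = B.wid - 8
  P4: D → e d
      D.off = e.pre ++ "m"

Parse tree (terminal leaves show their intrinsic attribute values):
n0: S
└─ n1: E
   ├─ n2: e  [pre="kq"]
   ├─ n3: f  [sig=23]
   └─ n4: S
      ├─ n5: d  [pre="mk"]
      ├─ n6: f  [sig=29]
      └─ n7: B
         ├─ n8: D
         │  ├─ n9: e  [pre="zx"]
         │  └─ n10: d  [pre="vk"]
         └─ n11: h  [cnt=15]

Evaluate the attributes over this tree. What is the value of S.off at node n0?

1. n1.acc = 18  [18]
2. n2.pre = "kq"  [terminal]
3. n3.sig = 23  [terminal]
4. n5.pre = "mk"  [terminal]
5. n6.sig = 29  [terminal]
6. n7.wid = 30  [len(d.pre) + 28]
7. n8.val = false  [B.wid > 30]
8. n9.pre = "zx"  [terminal]
9. n10.pre = "vk"  [terminal]
10. n8.off = "zxm"  [e.pre ++ "m"]
11. n11.cnt = 15  [terminal]
12. n7.hot = false  [false]
13. n7.off = 22  [B.wid - 8]
14. n4.off = 6  [f.sig - 23]
15. n4.sig = true  [B.hot == false]
16. n1.pre = 1  [(if S.sig then E.acc else S.off) - 17]
17. n1.off = 28  [E.acc + 10]
18. n1.fin = false  [S.sig == false]
19. n0.off = 27  [(if E.fin then E.off else E.pre) + 26]
20. n0.sig = true  [E.fin == false]

27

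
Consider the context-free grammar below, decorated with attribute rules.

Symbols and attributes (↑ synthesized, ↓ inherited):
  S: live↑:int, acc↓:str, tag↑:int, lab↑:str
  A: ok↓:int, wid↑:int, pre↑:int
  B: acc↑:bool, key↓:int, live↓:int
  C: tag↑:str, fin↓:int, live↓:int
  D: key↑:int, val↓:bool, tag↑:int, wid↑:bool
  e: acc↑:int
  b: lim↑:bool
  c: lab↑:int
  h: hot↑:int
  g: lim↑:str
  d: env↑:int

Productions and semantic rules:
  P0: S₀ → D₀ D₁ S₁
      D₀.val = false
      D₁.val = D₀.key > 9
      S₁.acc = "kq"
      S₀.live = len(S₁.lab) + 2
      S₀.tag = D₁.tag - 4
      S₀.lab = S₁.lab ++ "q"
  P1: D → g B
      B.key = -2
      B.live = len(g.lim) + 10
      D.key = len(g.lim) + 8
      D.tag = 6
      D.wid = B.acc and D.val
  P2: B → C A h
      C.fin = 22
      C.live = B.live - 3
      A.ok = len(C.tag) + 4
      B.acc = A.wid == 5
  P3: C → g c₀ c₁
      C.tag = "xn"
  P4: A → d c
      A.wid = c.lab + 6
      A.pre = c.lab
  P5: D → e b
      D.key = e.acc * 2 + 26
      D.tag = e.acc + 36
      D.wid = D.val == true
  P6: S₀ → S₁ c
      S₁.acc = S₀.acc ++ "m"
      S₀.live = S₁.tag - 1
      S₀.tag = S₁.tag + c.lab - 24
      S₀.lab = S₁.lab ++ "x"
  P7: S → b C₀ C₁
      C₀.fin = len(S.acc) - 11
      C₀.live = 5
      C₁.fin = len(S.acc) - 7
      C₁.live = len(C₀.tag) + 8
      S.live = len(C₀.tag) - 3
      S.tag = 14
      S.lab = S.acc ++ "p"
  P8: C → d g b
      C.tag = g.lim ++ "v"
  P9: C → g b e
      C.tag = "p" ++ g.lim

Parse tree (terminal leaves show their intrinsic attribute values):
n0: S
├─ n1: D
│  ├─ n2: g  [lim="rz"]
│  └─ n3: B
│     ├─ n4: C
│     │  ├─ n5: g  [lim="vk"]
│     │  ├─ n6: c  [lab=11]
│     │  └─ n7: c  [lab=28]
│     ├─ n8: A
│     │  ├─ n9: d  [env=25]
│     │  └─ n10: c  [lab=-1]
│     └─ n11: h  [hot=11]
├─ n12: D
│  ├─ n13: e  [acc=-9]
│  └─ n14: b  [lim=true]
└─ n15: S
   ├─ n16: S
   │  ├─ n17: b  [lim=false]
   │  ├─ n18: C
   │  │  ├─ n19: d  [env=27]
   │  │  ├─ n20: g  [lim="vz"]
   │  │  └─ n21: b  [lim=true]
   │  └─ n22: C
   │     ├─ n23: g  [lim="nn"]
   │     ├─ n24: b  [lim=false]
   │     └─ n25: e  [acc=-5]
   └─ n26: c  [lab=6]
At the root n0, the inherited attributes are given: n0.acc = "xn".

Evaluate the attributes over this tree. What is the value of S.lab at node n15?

"kqmpx"

1. n0.acc = "xn"  [given at root]
2. n1.val = false  [false]
3. n2.lim = "rz"  [terminal]
4. n3.key = -2  [-2]
5. n3.live = 12  [len(g.lim) + 10]
6. n4.fin = 22  [22]
7. n4.live = 9  [B.live - 3]
8. n5.lim = "vk"  [terminal]
9. n6.lab = 11  [terminal]
10. n7.lab = 28  [terminal]
11. n4.tag = "xn"  ["xn"]
12. n8.ok = 6  [len(C.tag) + 4]
13. n9.env = 25  [terminal]
14. n10.lab = -1  [terminal]
15. n8.wid = 5  [c.lab + 6]
16. n8.pre = -1  [c.lab]
17. n11.hot = 11  [terminal]
18. n3.acc = true  [A.wid == 5]
19. n1.key = 10  [len(g.lim) + 8]
20. n1.tag = 6  [6]
21. n1.wid = false  [B.acc and D.val]
22. n12.val = true  [D₀.key > 9]
23. n13.acc = -9  [terminal]
24. n14.lim = true  [terminal]
25. n12.key = 8  [e.acc * 2 + 26]
26. n12.tag = 27  [e.acc + 36]
27. n12.wid = true  [D.val == true]
28. n15.acc = "kq"  ["kq"]
29. n16.acc = "kqm"  [S₀.acc ++ "m"]
30. n17.lim = false  [terminal]
31. n18.fin = -8  [len(S.acc) - 11]
32. n18.live = 5  [5]
33. n19.env = 27  [terminal]
34. n20.lim = "vz"  [terminal]
35. n21.lim = true  [terminal]
36. n18.tag = "vzv"  [g.lim ++ "v"]
37. n22.fin = -4  [len(S.acc) - 7]
38. n22.live = 11  [len(C₀.tag) + 8]
39. n23.lim = "nn"  [terminal]
40. n24.lim = false  [terminal]
41. n25.acc = -5  [terminal]
42. n22.tag = "pnn"  ["p" ++ g.lim]
43. n16.live = 0  [len(C₀.tag) - 3]
44. n16.tag = 14  [14]
45. n16.lab = "kqmp"  [S.acc ++ "p"]
46. n26.lab = 6  [terminal]
47. n15.live = 13  [S₁.tag - 1]
48. n15.tag = -4  [S₁.tag + c.lab - 24]
49. n15.lab = "kqmpx"  [S₁.lab ++ "x"]
50. n0.live = 7  [len(S₁.lab) + 2]
51. n0.tag = 23  [D₁.tag - 4]
52. n0.lab = "kqmpxq"  [S₁.lab ++ "q"]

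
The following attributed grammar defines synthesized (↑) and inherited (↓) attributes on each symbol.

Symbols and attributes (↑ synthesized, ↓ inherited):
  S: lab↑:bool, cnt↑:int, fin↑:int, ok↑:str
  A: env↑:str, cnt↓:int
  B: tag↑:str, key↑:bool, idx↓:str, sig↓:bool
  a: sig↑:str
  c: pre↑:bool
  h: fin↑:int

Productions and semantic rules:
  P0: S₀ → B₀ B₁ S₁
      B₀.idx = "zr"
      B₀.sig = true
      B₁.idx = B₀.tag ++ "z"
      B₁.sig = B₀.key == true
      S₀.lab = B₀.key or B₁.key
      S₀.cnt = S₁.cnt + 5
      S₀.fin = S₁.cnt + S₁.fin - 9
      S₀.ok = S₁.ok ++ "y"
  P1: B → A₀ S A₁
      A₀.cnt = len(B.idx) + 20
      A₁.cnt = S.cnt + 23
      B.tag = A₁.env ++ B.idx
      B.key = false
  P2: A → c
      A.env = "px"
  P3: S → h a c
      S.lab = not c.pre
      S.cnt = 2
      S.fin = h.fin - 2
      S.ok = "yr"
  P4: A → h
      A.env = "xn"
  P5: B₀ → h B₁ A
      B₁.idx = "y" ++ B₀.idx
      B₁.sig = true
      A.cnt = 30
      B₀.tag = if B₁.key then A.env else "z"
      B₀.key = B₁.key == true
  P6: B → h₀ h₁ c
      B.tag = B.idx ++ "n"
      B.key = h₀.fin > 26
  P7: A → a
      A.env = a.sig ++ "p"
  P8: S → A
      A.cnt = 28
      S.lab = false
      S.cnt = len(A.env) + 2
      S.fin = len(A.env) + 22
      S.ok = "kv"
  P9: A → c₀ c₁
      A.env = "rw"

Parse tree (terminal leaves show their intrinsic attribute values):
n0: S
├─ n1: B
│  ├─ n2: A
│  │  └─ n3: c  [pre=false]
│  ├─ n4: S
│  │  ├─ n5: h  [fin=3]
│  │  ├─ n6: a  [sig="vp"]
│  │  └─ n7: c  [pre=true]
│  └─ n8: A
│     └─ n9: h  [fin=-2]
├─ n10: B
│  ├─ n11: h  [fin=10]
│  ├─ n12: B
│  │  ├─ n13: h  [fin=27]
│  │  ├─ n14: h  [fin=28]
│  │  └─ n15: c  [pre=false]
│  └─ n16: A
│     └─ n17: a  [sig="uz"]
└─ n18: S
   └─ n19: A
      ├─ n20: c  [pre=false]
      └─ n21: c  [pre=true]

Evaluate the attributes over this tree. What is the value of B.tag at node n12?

"yxnzrzn"

1. n1.idx = "zr"  ["zr"]
2. n1.sig = true  [true]
3. n2.cnt = 22  [len(B.idx) + 20]
4. n3.pre = false  [terminal]
5. n2.env = "px"  ["px"]
6. n5.fin = 3  [terminal]
7. n6.sig = "vp"  [terminal]
8. n7.pre = true  [terminal]
9. n4.lab = false  [not c.pre]
10. n4.cnt = 2  [2]
11. n4.fin = 1  [h.fin - 2]
12. n4.ok = "yr"  ["yr"]
13. n8.cnt = 25  [S.cnt + 23]
14. n9.fin = -2  [terminal]
15. n8.env = "xn"  ["xn"]
16. n1.tag = "xnzr"  [A₁.env ++ B.idx]
17. n1.key = false  [false]
18. n10.idx = "xnzrz"  [B₀.tag ++ "z"]
19. n10.sig = false  [B₀.key == true]
20. n11.fin = 10  [terminal]
21. n12.idx = "yxnzrz"  ["y" ++ B₀.idx]
22. n12.sig = true  [true]
23. n13.fin = 27  [terminal]
24. n14.fin = 28  [terminal]
25. n15.pre = false  [terminal]
26. n12.tag = "yxnzrzn"  [B.idx ++ "n"]
27. n12.key = true  [h₀.fin > 26]
28. n16.cnt = 30  [30]
29. n17.sig = "uz"  [terminal]
30. n16.env = "uzp"  [a.sig ++ "p"]
31. n10.tag = "uzp"  [if B₁.key then A.env else "z"]
32. n10.key = true  [B₁.key == true]
33. n19.cnt = 28  [28]
34. n20.pre = false  [terminal]
35. n21.pre = true  [terminal]
36. n19.env = "rw"  ["rw"]
37. n18.lab = false  [false]
38. n18.cnt = 4  [len(A.env) + 2]
39. n18.fin = 24  [len(A.env) + 22]
40. n18.ok = "kv"  ["kv"]
41. n0.lab = true  [B₀.key or B₁.key]
42. n0.cnt = 9  [S₁.cnt + 5]
43. n0.fin = 19  [S₁.cnt + S₁.fin - 9]
44. n0.ok = "kvy"  [S₁.ok ++ "y"]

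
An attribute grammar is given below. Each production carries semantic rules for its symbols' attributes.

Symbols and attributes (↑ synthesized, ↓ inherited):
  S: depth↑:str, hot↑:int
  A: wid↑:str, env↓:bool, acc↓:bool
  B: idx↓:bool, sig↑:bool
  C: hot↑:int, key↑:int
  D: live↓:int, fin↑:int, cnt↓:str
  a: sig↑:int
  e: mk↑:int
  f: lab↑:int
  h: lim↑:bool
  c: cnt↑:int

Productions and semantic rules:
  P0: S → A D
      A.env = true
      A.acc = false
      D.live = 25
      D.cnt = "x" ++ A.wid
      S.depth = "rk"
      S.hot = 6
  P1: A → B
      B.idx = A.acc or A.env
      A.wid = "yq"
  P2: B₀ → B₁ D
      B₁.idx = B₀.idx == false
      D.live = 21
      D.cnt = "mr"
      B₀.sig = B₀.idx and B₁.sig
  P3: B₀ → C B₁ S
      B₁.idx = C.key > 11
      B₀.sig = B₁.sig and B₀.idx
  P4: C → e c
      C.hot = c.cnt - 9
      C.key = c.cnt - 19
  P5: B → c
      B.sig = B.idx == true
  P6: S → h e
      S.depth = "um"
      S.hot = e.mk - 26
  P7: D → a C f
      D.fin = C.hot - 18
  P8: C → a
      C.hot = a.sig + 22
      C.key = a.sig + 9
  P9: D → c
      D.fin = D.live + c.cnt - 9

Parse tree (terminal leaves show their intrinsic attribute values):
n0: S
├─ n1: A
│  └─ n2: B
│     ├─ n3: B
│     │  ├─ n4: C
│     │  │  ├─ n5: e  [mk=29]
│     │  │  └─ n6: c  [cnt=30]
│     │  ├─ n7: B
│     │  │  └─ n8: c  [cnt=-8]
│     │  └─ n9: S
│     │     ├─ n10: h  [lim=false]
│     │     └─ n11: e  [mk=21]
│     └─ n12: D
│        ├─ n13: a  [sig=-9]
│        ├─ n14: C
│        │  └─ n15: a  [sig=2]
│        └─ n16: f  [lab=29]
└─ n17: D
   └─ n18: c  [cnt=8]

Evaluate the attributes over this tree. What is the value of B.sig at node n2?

false

1. n1.env = true  [true]
2. n1.acc = false  [false]
3. n2.idx = true  [A.acc or A.env]
4. n3.idx = false  [B₀.idx == false]
5. n5.mk = 29  [terminal]
6. n6.cnt = 30  [terminal]
7. n4.hot = 21  [c.cnt - 9]
8. n4.key = 11  [c.cnt - 19]
9. n7.idx = false  [C.key > 11]
10. n8.cnt = -8  [terminal]
11. n7.sig = false  [B.idx == true]
12. n10.lim = false  [terminal]
13. n11.mk = 21  [terminal]
14. n9.depth = "um"  ["um"]
15. n9.hot = -5  [e.mk - 26]
16. n3.sig = false  [B₁.sig and B₀.idx]
17. n12.live = 21  [21]
18. n12.cnt = "mr"  ["mr"]
19. n13.sig = -9  [terminal]
20. n15.sig = 2  [terminal]
21. n14.hot = 24  [a.sig + 22]
22. n14.key = 11  [a.sig + 9]
23. n16.lab = 29  [terminal]
24. n12.fin = 6  [C.hot - 18]
25. n2.sig = false  [B₀.idx and B₁.sig]
26. n1.wid = "yq"  ["yq"]
27. n17.live = 25  [25]
28. n17.cnt = "xyq"  ["x" ++ A.wid]
29. n18.cnt = 8  [terminal]
30. n17.fin = 24  [D.live + c.cnt - 9]
31. n0.depth = "rk"  ["rk"]
32. n0.hot = 6  [6]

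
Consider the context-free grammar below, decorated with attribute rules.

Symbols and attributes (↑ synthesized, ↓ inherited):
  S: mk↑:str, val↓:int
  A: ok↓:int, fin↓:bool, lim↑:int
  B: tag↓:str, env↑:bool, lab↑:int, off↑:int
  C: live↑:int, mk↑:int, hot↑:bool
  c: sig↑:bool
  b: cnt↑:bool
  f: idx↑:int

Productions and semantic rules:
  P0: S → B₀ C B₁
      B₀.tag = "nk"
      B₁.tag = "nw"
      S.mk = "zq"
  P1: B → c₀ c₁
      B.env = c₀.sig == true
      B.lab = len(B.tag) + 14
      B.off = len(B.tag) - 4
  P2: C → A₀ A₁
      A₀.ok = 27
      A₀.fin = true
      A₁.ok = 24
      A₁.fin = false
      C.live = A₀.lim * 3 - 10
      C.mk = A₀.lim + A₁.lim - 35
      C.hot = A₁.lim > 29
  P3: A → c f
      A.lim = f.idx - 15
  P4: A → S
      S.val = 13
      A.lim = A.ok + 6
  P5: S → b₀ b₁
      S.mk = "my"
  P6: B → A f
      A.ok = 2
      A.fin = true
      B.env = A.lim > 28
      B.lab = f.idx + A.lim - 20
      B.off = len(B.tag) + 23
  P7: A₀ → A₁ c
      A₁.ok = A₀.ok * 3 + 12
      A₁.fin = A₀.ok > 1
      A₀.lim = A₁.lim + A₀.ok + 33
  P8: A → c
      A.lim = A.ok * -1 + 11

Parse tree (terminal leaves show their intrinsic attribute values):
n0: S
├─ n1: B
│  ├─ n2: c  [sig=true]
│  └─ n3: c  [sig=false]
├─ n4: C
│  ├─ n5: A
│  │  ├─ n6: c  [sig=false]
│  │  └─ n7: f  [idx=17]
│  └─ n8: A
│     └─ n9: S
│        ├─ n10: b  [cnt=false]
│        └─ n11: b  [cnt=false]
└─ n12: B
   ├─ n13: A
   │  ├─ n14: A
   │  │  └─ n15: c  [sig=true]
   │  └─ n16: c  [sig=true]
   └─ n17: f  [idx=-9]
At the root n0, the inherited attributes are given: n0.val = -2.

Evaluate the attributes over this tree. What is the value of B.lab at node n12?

-1

1. n0.val = -2  [given at root]
2. n1.tag = "nk"  ["nk"]
3. n2.sig = true  [terminal]
4. n3.sig = false  [terminal]
5. n1.env = true  [c₀.sig == true]
6. n1.lab = 16  [len(B.tag) + 14]
7. n1.off = -2  [len(B.tag) - 4]
8. n5.ok = 27  [27]
9. n5.fin = true  [true]
10. n6.sig = false  [terminal]
11. n7.idx = 17  [terminal]
12. n5.lim = 2  [f.idx - 15]
13. n8.ok = 24  [24]
14. n8.fin = false  [false]
15. n9.val = 13  [13]
16. n10.cnt = false  [terminal]
17. n11.cnt = false  [terminal]
18. n9.mk = "my"  ["my"]
19. n8.lim = 30  [A.ok + 6]
20. n4.live = -4  [A₀.lim * 3 - 10]
21. n4.mk = -3  [A₀.lim + A₁.lim - 35]
22. n4.hot = true  [A₁.lim > 29]
23. n12.tag = "nw"  ["nw"]
24. n13.ok = 2  [2]
25. n13.fin = true  [true]
26. n14.ok = 18  [A₀.ok * 3 + 12]
27. n14.fin = true  [A₀.ok > 1]
28. n15.sig = true  [terminal]
29. n14.lim = -7  [A.ok * -1 + 11]
30. n16.sig = true  [terminal]
31. n13.lim = 28  [A₁.lim + A₀.ok + 33]
32. n17.idx = -9  [terminal]
33. n12.env = false  [A.lim > 28]
34. n12.lab = -1  [f.idx + A.lim - 20]
35. n12.off = 25  [len(B.tag) + 23]
36. n0.mk = "zq"  ["zq"]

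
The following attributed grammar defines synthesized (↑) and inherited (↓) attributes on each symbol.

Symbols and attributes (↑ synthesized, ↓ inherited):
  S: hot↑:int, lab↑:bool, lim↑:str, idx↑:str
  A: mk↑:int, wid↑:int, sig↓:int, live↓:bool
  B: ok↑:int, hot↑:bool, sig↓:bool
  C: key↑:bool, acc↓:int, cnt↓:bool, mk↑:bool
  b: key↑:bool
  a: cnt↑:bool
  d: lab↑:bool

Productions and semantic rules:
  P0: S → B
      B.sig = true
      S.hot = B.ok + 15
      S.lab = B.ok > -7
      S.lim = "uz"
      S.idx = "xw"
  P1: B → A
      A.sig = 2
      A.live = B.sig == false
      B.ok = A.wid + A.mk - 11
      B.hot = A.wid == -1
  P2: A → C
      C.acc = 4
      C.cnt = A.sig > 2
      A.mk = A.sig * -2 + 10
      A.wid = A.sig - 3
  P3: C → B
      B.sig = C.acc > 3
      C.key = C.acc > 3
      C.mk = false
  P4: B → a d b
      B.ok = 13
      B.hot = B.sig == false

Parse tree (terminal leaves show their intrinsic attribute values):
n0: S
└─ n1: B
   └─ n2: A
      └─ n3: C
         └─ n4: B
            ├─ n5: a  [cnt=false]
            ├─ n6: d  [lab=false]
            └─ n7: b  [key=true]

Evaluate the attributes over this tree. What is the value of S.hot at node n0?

9

1. n1.sig = true  [true]
2. n2.sig = 2  [2]
3. n2.live = false  [B.sig == false]
4. n3.acc = 4  [4]
5. n3.cnt = false  [A.sig > 2]
6. n4.sig = true  [C.acc > 3]
7. n5.cnt = false  [terminal]
8. n6.lab = false  [terminal]
9. n7.key = true  [terminal]
10. n4.ok = 13  [13]
11. n4.hot = false  [B.sig == false]
12. n3.key = true  [C.acc > 3]
13. n3.mk = false  [false]
14. n2.mk = 6  [A.sig * -2 + 10]
15. n2.wid = -1  [A.sig - 3]
16. n1.ok = -6  [A.wid + A.mk - 11]
17. n1.hot = true  [A.wid == -1]
18. n0.hot = 9  [B.ok + 15]
19. n0.lab = true  [B.ok > -7]
20. n0.lim = "uz"  ["uz"]
21. n0.idx = "xw"  ["xw"]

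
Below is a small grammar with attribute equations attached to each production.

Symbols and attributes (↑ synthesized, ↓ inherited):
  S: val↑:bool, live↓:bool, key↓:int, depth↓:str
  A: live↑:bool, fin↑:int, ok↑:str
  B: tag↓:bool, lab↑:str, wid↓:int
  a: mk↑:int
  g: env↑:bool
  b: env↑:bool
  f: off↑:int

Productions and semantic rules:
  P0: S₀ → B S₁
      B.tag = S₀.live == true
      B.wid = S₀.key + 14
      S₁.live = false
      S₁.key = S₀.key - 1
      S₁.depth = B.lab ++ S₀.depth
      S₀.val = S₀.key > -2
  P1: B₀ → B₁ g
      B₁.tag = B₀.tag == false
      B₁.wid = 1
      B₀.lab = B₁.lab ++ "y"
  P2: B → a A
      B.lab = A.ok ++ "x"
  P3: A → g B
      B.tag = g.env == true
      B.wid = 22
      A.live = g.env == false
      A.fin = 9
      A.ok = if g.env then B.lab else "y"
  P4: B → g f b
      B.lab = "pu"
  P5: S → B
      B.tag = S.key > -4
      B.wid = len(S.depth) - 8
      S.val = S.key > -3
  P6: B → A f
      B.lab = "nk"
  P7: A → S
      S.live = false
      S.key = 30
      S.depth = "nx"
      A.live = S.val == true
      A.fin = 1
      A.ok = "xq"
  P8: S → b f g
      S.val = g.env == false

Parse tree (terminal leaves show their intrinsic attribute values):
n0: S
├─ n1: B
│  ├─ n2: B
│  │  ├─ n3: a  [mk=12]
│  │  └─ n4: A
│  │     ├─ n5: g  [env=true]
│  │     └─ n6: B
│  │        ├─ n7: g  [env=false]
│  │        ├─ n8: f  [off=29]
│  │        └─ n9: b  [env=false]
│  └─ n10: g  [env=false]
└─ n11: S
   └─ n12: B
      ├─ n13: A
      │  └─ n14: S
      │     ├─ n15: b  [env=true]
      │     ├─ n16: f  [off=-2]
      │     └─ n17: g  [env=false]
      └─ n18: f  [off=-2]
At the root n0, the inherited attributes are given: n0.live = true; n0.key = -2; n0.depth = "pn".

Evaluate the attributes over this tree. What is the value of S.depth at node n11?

"puxypn"

1. n0.live = true  [given at root]
2. n0.key = -2  [given at root]
3. n0.depth = "pn"  [given at root]
4. n1.tag = true  [S₀.live == true]
5. n1.wid = 12  [S₀.key + 14]
6. n2.tag = false  [B₀.tag == false]
7. n2.wid = 1  [1]
8. n3.mk = 12  [terminal]
9. n5.env = true  [terminal]
10. n6.tag = true  [g.env == true]
11. n6.wid = 22  [22]
12. n7.env = false  [terminal]
13. n8.off = 29  [terminal]
14. n9.env = false  [terminal]
15. n6.lab = "pu"  ["pu"]
16. n4.live = false  [g.env == false]
17. n4.fin = 9  [9]
18. n4.ok = "pu"  [if g.env then B.lab else "y"]
19. n2.lab = "pux"  [A.ok ++ "x"]
20. n10.env = false  [terminal]
21. n1.lab = "puxy"  [B₁.lab ++ "y"]
22. n11.live = false  [false]
23. n11.key = -3  [S₀.key - 1]
24. n11.depth = "puxypn"  [B.lab ++ S₀.depth]
25. n12.tag = true  [S.key > -4]
26. n12.wid = -2  [len(S.depth) - 8]
27. n14.live = false  [false]
28. n14.key = 30  [30]
29. n14.depth = "nx"  ["nx"]
30. n15.env = true  [terminal]
31. n16.off = -2  [terminal]
32. n17.env = false  [terminal]
33. n14.val = true  [g.env == false]
34. n13.live = true  [S.val == true]
35. n13.fin = 1  [1]
36. n13.ok = "xq"  ["xq"]
37. n18.off = -2  [terminal]
38. n12.lab = "nk"  ["nk"]
39. n11.val = false  [S.key > -3]
40. n0.val = false  [S₀.key > -2]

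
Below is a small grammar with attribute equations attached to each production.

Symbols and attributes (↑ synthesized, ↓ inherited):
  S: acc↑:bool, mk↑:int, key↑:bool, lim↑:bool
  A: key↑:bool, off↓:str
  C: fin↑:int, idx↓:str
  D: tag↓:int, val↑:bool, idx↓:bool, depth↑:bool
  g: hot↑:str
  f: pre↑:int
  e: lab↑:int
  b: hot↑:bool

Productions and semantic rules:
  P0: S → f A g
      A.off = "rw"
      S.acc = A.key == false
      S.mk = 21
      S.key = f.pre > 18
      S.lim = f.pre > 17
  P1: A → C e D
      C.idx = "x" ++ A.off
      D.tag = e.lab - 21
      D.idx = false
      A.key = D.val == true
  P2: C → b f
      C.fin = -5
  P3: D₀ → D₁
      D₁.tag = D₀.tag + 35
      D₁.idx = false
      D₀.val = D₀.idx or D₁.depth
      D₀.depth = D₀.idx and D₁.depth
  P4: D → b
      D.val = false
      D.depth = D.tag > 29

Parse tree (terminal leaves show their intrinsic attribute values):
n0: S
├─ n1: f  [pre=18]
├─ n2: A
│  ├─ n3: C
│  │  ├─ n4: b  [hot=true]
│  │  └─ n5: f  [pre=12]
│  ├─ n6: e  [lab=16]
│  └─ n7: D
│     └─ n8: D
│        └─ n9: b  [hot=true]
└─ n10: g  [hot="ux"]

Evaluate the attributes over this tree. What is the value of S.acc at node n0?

false

1. n1.pre = 18  [terminal]
2. n2.off = "rw"  ["rw"]
3. n3.idx = "xrw"  ["x" ++ A.off]
4. n4.hot = true  [terminal]
5. n5.pre = 12  [terminal]
6. n3.fin = -5  [-5]
7. n6.lab = 16  [terminal]
8. n7.tag = -5  [e.lab - 21]
9. n7.idx = false  [false]
10. n8.tag = 30  [D₀.tag + 35]
11. n8.idx = false  [false]
12. n9.hot = true  [terminal]
13. n8.val = false  [false]
14. n8.depth = true  [D.tag > 29]
15. n7.val = true  [D₀.idx or D₁.depth]
16. n7.depth = false  [D₀.idx and D₁.depth]
17. n2.key = true  [D.val == true]
18. n10.hot = "ux"  [terminal]
19. n0.acc = false  [A.key == false]
20. n0.mk = 21  [21]
21. n0.key = false  [f.pre > 18]
22. n0.lim = true  [f.pre > 17]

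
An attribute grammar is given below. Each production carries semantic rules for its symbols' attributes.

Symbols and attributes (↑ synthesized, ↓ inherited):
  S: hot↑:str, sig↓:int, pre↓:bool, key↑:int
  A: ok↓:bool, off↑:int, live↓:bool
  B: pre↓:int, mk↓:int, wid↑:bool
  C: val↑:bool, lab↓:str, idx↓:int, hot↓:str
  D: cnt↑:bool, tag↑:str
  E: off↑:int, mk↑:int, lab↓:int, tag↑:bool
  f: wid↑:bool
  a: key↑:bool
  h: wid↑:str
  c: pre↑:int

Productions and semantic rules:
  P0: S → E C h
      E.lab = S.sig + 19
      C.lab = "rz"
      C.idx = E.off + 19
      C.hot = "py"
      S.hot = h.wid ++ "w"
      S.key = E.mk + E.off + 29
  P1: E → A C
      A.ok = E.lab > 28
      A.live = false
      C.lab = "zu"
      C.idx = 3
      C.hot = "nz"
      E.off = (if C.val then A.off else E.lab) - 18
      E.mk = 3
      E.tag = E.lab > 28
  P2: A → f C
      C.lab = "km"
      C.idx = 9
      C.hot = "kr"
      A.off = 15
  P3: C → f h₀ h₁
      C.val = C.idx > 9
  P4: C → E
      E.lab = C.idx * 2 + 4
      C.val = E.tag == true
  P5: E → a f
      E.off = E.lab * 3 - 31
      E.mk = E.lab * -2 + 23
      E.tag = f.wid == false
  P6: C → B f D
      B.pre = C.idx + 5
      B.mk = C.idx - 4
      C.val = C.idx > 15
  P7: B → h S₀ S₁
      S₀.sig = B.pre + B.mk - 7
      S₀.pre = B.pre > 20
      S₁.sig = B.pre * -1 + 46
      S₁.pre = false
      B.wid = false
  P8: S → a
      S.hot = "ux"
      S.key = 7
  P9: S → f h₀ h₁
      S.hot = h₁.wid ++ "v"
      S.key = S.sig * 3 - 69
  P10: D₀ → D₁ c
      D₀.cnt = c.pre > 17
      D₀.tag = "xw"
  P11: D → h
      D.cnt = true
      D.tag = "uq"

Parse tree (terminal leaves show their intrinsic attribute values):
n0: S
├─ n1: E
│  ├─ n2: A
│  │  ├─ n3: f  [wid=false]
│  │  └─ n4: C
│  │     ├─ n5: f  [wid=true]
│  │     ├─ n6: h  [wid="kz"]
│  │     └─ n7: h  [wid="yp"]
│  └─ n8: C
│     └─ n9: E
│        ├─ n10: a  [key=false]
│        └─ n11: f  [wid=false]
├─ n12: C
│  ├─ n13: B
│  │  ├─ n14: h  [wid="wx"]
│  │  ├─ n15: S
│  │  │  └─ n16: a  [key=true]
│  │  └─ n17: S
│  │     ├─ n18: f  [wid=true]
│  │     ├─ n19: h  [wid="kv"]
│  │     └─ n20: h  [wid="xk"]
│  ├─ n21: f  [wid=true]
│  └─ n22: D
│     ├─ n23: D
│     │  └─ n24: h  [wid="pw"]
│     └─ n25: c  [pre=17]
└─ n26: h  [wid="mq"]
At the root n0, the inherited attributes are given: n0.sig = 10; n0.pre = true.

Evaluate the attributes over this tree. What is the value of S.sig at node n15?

26

1. n0.sig = 10  [given at root]
2. n0.pre = true  [given at root]
3. n1.lab = 29  [S.sig + 19]
4. n2.ok = true  [E.lab > 28]
5. n2.live = false  [false]
6. n3.wid = false  [terminal]
7. n4.lab = "km"  ["km"]
8. n4.idx = 9  [9]
9. n4.hot = "kr"  ["kr"]
10. n5.wid = true  [terminal]
11. n6.wid = "kz"  [terminal]
12. n7.wid = "yp"  [terminal]
13. n4.val = false  [C.idx > 9]
14. n2.off = 15  [15]
15. n8.lab = "zu"  ["zu"]
16. n8.idx = 3  [3]
17. n8.hot = "nz"  ["nz"]
18. n9.lab = 10  [C.idx * 2 + 4]
19. n10.key = false  [terminal]
20. n11.wid = false  [terminal]
21. n9.off = -1  [E.lab * 3 - 31]
22. n9.mk = 3  [E.lab * -2 + 23]
23. n9.tag = true  [f.wid == false]
24. n8.val = true  [E.tag == true]
25. n1.off = -3  [(if C.val then A.off else E.lab) - 18]
26. n1.mk = 3  [3]
27. n1.tag = true  [E.lab > 28]
28. n12.lab = "rz"  ["rz"]
29. n12.idx = 16  [E.off + 19]
30. n12.hot = "py"  ["py"]
31. n13.pre = 21  [C.idx + 5]
32. n13.mk = 12  [C.idx - 4]
33. n14.wid = "wx"  [terminal]
34. n15.sig = 26  [B.pre + B.mk - 7]
35. n15.pre = true  [B.pre > 20]
36. n16.key = true  [terminal]
37. n15.hot = "ux"  ["ux"]
38. n15.key = 7  [7]
39. n17.sig = 25  [B.pre * -1 + 46]
40. n17.pre = false  [false]
41. n18.wid = true  [terminal]
42. n19.wid = "kv"  [terminal]
43. n20.wid = "xk"  [terminal]
44. n17.hot = "xkv"  [h₁.wid ++ "v"]
45. n17.key = 6  [S.sig * 3 - 69]
46. n13.wid = false  [false]
47. n21.wid = true  [terminal]
48. n24.wid = "pw"  [terminal]
49. n23.cnt = true  [true]
50. n23.tag = "uq"  ["uq"]
51. n25.pre = 17  [terminal]
52. n22.cnt = false  [c.pre > 17]
53. n22.tag = "xw"  ["xw"]
54. n12.val = true  [C.idx > 15]
55. n26.wid = "mq"  [terminal]
56. n0.hot = "mqw"  [h.wid ++ "w"]
57. n0.key = 29  [E.mk + E.off + 29]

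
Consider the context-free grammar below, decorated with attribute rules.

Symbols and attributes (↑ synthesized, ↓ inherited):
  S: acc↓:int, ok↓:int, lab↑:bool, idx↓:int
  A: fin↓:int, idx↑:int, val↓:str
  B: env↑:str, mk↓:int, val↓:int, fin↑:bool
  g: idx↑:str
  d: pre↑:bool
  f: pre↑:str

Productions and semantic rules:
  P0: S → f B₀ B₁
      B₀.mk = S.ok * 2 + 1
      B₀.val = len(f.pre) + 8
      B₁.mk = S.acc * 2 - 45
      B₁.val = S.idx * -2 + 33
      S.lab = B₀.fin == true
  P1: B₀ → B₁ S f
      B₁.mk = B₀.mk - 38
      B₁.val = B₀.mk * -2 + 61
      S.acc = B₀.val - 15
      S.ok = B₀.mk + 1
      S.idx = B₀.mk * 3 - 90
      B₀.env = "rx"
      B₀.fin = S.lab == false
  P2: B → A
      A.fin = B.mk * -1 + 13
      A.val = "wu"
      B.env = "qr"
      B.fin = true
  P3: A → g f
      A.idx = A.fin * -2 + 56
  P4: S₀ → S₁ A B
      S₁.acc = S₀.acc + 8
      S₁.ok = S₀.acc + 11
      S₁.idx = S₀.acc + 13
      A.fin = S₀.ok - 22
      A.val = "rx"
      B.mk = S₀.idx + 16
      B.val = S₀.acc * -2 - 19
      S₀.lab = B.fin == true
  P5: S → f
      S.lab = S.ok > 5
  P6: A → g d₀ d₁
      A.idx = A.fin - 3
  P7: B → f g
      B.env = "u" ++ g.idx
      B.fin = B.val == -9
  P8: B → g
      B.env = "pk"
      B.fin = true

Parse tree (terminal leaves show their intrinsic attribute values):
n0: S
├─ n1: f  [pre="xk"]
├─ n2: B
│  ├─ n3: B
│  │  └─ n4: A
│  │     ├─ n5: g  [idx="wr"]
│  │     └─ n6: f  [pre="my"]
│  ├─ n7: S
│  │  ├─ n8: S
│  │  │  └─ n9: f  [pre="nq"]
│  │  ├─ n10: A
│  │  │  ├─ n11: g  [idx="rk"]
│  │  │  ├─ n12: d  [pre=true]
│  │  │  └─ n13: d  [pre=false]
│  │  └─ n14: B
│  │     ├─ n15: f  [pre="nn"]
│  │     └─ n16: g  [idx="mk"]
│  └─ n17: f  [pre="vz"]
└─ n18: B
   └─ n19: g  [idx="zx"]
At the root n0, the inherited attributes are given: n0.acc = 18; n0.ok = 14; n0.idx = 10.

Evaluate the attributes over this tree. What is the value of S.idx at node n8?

8

1. n0.acc = 18  [given at root]
2. n0.ok = 14  [given at root]
3. n0.idx = 10  [given at root]
4. n1.pre = "xk"  [terminal]
5. n2.mk = 29  [S.ok * 2 + 1]
6. n2.val = 10  [len(f.pre) + 8]
7. n3.mk = -9  [B₀.mk - 38]
8. n3.val = 3  [B₀.mk * -2 + 61]
9. n4.fin = 22  [B.mk * -1 + 13]
10. n4.val = "wu"  ["wu"]
11. n5.idx = "wr"  [terminal]
12. n6.pre = "my"  [terminal]
13. n4.idx = 12  [A.fin * -2 + 56]
14. n3.env = "qr"  ["qr"]
15. n3.fin = true  [true]
16. n7.acc = -5  [B₀.val - 15]
17. n7.ok = 30  [B₀.mk + 1]
18. n7.idx = -3  [B₀.mk * 3 - 90]
19. n8.acc = 3  [S₀.acc + 8]
20. n8.ok = 6  [S₀.acc + 11]
21. n8.idx = 8  [S₀.acc + 13]
22. n9.pre = "nq"  [terminal]
23. n8.lab = true  [S.ok > 5]
24. n10.fin = 8  [S₀.ok - 22]
25. n10.val = "rx"  ["rx"]
26. n11.idx = "rk"  [terminal]
27. n12.pre = true  [terminal]
28. n13.pre = false  [terminal]
29. n10.idx = 5  [A.fin - 3]
30. n14.mk = 13  [S₀.idx + 16]
31. n14.val = -9  [S₀.acc * -2 - 19]
32. n15.pre = "nn"  [terminal]
33. n16.idx = "mk"  [terminal]
34. n14.env = "umk"  ["u" ++ g.idx]
35. n14.fin = true  [B.val == -9]
36. n7.lab = true  [B.fin == true]
37. n17.pre = "vz"  [terminal]
38. n2.env = "rx"  ["rx"]
39. n2.fin = false  [S.lab == false]
40. n18.mk = -9  [S.acc * 2 - 45]
41. n18.val = 13  [S.idx * -2 + 33]
42. n19.idx = "zx"  [terminal]
43. n18.env = "pk"  ["pk"]
44. n18.fin = true  [true]
45. n0.lab = false  [B₀.fin == true]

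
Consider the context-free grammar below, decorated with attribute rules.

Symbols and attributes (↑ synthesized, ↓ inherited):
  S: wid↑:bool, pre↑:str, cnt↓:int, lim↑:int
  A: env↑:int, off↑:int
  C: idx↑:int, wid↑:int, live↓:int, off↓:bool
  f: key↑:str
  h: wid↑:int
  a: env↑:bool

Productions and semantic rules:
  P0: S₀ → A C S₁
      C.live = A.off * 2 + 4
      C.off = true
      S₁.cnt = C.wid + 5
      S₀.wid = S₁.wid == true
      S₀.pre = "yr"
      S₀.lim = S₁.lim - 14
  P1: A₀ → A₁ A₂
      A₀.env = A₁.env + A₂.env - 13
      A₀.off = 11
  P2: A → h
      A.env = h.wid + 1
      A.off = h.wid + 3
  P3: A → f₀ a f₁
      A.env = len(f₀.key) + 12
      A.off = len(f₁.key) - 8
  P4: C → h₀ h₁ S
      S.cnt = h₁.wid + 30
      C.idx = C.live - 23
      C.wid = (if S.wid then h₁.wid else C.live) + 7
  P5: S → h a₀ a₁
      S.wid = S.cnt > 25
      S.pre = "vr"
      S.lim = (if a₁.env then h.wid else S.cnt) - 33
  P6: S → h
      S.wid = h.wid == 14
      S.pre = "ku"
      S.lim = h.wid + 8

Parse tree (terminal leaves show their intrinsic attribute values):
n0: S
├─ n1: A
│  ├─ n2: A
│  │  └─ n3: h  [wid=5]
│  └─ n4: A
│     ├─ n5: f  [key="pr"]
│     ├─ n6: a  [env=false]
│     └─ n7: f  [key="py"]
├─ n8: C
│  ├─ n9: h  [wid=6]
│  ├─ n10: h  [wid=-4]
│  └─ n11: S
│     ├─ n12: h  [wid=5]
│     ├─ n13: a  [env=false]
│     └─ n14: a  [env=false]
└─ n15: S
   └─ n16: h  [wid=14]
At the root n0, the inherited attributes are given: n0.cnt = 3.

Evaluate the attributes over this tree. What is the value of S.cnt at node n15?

8

1. n0.cnt = 3  [given at root]
2. n3.wid = 5  [terminal]
3. n2.env = 6  [h.wid + 1]
4. n2.off = 8  [h.wid + 3]
5. n5.key = "pr"  [terminal]
6. n6.env = false  [terminal]
7. n7.key = "py"  [terminal]
8. n4.env = 14  [len(f₀.key) + 12]
9. n4.off = -6  [len(f₁.key) - 8]
10. n1.env = 7  [A₁.env + A₂.env - 13]
11. n1.off = 11  [11]
12. n8.live = 26  [A.off * 2 + 4]
13. n8.off = true  [true]
14. n9.wid = 6  [terminal]
15. n10.wid = -4  [terminal]
16. n11.cnt = 26  [h₁.wid + 30]
17. n12.wid = 5  [terminal]
18. n13.env = false  [terminal]
19. n14.env = false  [terminal]
20. n11.wid = true  [S.cnt > 25]
21. n11.pre = "vr"  ["vr"]
22. n11.lim = -7  [(if a₁.env then h.wid else S.cnt) - 33]
23. n8.idx = 3  [C.live - 23]
24. n8.wid = 3  [(if S.wid then h₁.wid else C.live) + 7]
25. n15.cnt = 8  [C.wid + 5]
26. n16.wid = 14  [terminal]
27. n15.wid = true  [h.wid == 14]
28. n15.pre = "ku"  ["ku"]
29. n15.lim = 22  [h.wid + 8]
30. n0.wid = true  [S₁.wid == true]
31. n0.pre = "yr"  ["yr"]
32. n0.lim = 8  [S₁.lim - 14]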